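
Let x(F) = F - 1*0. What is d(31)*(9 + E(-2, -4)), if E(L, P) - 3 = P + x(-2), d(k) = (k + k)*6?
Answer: 2232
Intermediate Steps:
x(F) = F (x(F) = F + 0 = F)
d(k) = 12*k (d(k) = (2*k)*6 = 12*k)
E(L, P) = 1 + P (E(L, P) = 3 + (P - 2) = 3 + (-2 + P) = 1 + P)
d(31)*(9 + E(-2, -4)) = (12*31)*(9 + (1 - 4)) = 372*(9 - 3) = 372*6 = 2232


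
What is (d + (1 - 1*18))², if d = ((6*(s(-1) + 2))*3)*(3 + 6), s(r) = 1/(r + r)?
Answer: 51076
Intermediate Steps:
s(r) = 1/(2*r)
d = 243 (d = ((6*((½)/(-1) + 2))*3)*(3 + 6) = ((6*((½)*(-1) + 2))*3)*9 = ((6*(-½ + 2))*3)*9 = ((6*(3/2))*3)*9 = (9*3)*9 = 27*9 = 243)
(d + (1 - 1*18))² = (243 + (1 - 1*18))² = (243 + (1 - 18))² = (243 - 17)² = 226² = 51076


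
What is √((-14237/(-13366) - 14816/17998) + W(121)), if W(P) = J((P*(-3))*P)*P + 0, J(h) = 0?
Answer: 3*√388953290375310/120280634 ≈ 0.49190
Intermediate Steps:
W(P) = 0 (W(P) = 0*P + 0 = 0 + 0 = 0)
√((-14237/(-13366) - 14816/17998) + W(121)) = √((-14237/(-13366) - 14816/17998) + 0) = √((-14237*(-1/13366) - 14816*1/17998) + 0) = √((14237/13366 - 7408/8999) + 0) = √(29103435/120280634 + 0) = √(29103435/120280634) = 3*√388953290375310/120280634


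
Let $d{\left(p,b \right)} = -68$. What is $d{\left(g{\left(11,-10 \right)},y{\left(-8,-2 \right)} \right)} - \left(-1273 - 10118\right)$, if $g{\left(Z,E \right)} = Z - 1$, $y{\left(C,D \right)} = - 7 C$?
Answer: $11323$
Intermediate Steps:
$g{\left(Z,E \right)} = -1 + Z$
$d{\left(g{\left(11,-10 \right)},y{\left(-8,-2 \right)} \right)} - \left(-1273 - 10118\right) = -68 - \left(-1273 - 10118\right) = -68 - -11391 = -68 + 11391 = 11323$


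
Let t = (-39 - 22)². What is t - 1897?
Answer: 1824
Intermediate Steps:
t = 3721 (t = (-61)² = 3721)
t - 1897 = 3721 - 1897 = 1824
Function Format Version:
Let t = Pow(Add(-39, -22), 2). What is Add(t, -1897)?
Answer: 1824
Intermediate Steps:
t = 3721 (t = Pow(-61, 2) = 3721)
Add(t, -1897) = Add(3721, -1897) = 1824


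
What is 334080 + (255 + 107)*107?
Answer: 372814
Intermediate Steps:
334080 + (255 + 107)*107 = 334080 + 362*107 = 334080 + 38734 = 372814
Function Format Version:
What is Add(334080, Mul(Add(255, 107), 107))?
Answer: 372814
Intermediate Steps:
Add(334080, Mul(Add(255, 107), 107)) = Add(334080, Mul(362, 107)) = Add(334080, 38734) = 372814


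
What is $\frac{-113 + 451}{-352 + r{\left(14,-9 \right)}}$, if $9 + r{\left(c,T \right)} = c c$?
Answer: $- \frac{338}{165} \approx -2.0485$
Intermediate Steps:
$r{\left(c,T \right)} = -9 + c^{2}$ ($r{\left(c,T \right)} = -9 + c c = -9 + c^{2}$)
$\frac{-113 + 451}{-352 + r{\left(14,-9 \right)}} = \frac{-113 + 451}{-352 - \left(9 - 14^{2}\right)} = \frac{338}{-352 + \left(-9 + 196\right)} = \frac{338}{-352 + 187} = \frac{338}{-165} = 338 \left(- \frac{1}{165}\right) = - \frac{338}{165}$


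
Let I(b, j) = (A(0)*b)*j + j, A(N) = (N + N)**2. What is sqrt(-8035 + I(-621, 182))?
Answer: I*sqrt(7853) ≈ 88.617*I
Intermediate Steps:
A(N) = 4*N**2 (A(N) = (2*N)**2 = 4*N**2)
I(b, j) = j (I(b, j) = ((4*0**2)*b)*j + j = ((4*0)*b)*j + j = (0*b)*j + j = 0*j + j = 0 + j = j)
sqrt(-8035 + I(-621, 182)) = sqrt(-8035 + 182) = sqrt(-7853) = I*sqrt(7853)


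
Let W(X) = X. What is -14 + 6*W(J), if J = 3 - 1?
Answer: -2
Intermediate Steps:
J = 2
-14 + 6*W(J) = -14 + 6*2 = -14 + 12 = -2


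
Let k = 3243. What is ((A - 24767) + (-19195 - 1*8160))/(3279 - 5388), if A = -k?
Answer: 18455/703 ≈ 26.252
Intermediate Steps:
A = -3243 (A = -1*3243 = -3243)
((A - 24767) + (-19195 - 1*8160))/(3279 - 5388) = ((-3243 - 24767) + (-19195 - 1*8160))/(3279 - 5388) = (-28010 + (-19195 - 8160))/(-2109) = (-28010 - 27355)*(-1/2109) = -55365*(-1/2109) = 18455/703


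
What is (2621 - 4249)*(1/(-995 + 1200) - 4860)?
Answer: 1621974772/205 ≈ 7.9121e+6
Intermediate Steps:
(2621 - 4249)*(1/(-995 + 1200) - 4860) = -1628*(1/205 - 4860) = -1628*(-996299/205) = 1621974772/205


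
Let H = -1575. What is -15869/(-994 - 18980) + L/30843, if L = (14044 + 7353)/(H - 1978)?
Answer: 579526607291/729618121782 ≈ 0.79429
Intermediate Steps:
L = -21397/3553 (L = (14044 + 7353)/(-1575 - 1978) = 21397/(-3553) = 21397*(-1/3553) = -21397/3553 ≈ -6.0222)
-15869/(-994 - 18980) + L/30843 = -15869/(-994 - 18980) - 21397/3553/30843 = -15869/(-19974) - 21397/3553*1/30843 = -15869*(-1/19974) - 21397/109585179 = 15869/19974 - 21397/109585179 = 579526607291/729618121782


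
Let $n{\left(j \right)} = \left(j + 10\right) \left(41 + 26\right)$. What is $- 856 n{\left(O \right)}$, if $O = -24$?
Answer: $802928$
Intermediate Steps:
$n{\left(j \right)} = 670 + 67 j$ ($n{\left(j \right)} = \left(10 + j\right) 67 = 670 + 67 j$)
$- 856 n{\left(O \right)} = - 856 \left(670 + 67 \left(-24\right)\right) = - 856 \left(670 - 1608\right) = \left(-856\right) \left(-938\right) = 802928$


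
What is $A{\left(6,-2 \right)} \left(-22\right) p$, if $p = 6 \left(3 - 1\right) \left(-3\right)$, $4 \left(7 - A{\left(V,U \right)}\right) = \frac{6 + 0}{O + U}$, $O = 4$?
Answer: $4950$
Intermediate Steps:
$A{\left(V,U \right)} = 7 - \frac{3}{2 \left(4 + U\right)}$ ($A{\left(V,U \right)} = 7 - \frac{\left(6 + 0\right) \frac{1}{4 + U}}{4} = 7 - \frac{6 \frac{1}{4 + U}}{4} = 7 - \frac{3}{2 \left(4 + U\right)}$)
$p = -36$ ($p = 6 \cdot 2 \left(-3\right) = 12 \left(-3\right) = -36$)
$A{\left(6,-2 \right)} \left(-22\right) p = \frac{53 + 14 \left(-2\right)}{2 \left(4 - 2\right)} \left(-22\right) \left(-36\right) = \frac{53 - 28}{2 \cdot 2} \left(-22\right) \left(-36\right) = \frac{1}{2} \cdot \frac{1}{2} \cdot 25 \left(-22\right) \left(-36\right) = \frac{25}{4} \left(-22\right) \left(-36\right) = \left(- \frac{275}{2}\right) \left(-36\right) = 4950$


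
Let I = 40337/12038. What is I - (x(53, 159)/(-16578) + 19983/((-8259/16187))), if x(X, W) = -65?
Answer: 5379840434156524/137351274723 ≈ 39169.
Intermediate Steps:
I = 40337/12038 (I = 40337*(1/12038) = 40337/12038 ≈ 3.3508)
I - (x(53, 159)/(-16578) + 19983/((-8259/16187))) = 40337/12038 - (-65/(-16578) + 19983/((-8259/16187))) = 40337/12038 - (-65*(-1/16578) + 19983/((-8259*1/16187))) = 40337/12038 - (65/16578 + 19983/(-8259/16187)) = 40337/12038 - (65/16578 + 19983*(-16187/8259)) = 40337/12038 - (65/16578 - 107821607/2753) = 40337/12038 - 1*(-1787466421901/45639234) = 40337/12038 + 1787466421901/45639234 = 5379840434156524/137351274723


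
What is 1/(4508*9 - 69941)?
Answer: -1/29369 ≈ -3.4050e-5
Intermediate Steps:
1/(4508*9 - 69941) = 1/(40572 - 69941) = 1/(-29369) = -1/29369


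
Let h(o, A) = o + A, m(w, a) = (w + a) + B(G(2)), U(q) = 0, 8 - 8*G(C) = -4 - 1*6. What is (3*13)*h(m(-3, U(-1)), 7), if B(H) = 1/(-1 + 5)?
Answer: 663/4 ≈ 165.75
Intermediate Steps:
G(C) = 9/4 (G(C) = 1 - (-4 - 1*6)/8 = 1 - (-4 - 6)/8 = 1 - ⅛*(-10) = 1 + 5/4 = 9/4)
B(H) = ¼ (B(H) = 1/4 = ¼)
m(w, a) = ¼ + a + w (m(w, a) = (w + a) + ¼ = (a + w) + ¼ = ¼ + a + w)
h(o, A) = A + o
(3*13)*h(m(-3, U(-1)), 7) = (3*13)*(7 + (¼ + 0 - 3)) = 39*(7 - 11/4) = 39*(17/4) = 663/4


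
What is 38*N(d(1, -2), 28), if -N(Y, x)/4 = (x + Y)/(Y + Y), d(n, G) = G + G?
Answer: 456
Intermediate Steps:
d(n, G) = 2*G
N(Y, x) = -2*(Y + x)/Y (N(Y, x) = -4*(x + Y)/(Y + Y) = -4*(Y + x)/(2*Y) = -4*(Y + x)*1/(2*Y) = -2*(Y + x)/Y)
38*N(d(1, -2), 28) = 38*(-2 - 2*28/2*(-2)) = 38*(-2 - 2*28/(-4)) = 38*(-2 - 2*28*(-1/4)) = 38*(-2 + 14) = 38*12 = 456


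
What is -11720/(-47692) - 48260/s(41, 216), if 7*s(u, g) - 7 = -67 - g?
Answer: 1007159135/822687 ≈ 1224.2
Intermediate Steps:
s(u, g) = -60/7 - g/7 (s(u, g) = 1 + (-67 - g)/7 = 1 + (-67/7 - g/7) = -60/7 - g/7)
-11720/(-47692) - 48260/s(41, 216) = -11720/(-47692) - 48260/(-60/7 - 1/7*216) = -11720*(-1/47692) - 48260/(-60/7 - 216/7) = 2930/11923 - 48260/(-276/7) = 2930/11923 - 48260*(-7/276) = 2930/11923 + 84455/69 = 1007159135/822687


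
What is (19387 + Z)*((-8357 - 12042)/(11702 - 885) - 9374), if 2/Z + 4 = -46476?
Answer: -45694704480484203/251387080 ≈ -1.8177e+8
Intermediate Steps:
Z = -1/23240 (Z = 2/(-4 - 46476) = 2/(-46480) = 2*(-1/46480) = -1/23240 ≈ -4.3029e-5)
(19387 + Z)*((-8357 - 12042)/(11702 - 885) - 9374) = (19387 - 1/23240)*((-8357 - 12042)/(11702 - 885) - 9374) = 450553879*(-20399/10817 - 9374)/23240 = (450553879/23240)*(-101418957/10817) = -45694704480484203/251387080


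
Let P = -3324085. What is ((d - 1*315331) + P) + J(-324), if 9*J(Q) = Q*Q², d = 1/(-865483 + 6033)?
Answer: -6375874516401/859450 ≈ -7.4186e+6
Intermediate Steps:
d = -1/859450 (d = 1/(-859450) = -1/859450 ≈ -1.1635e-6)
J(Q) = Q³/9 (J(Q) = (Q*Q²)/9 = Q³/9)
((d - 1*315331) + P) + J(-324) = ((-1/859450 - 1*315331) - 3324085) + (⅑)*(-324)³ = ((-1/859450 - 315331) - 3324085) + (⅑)*(-34012224) = (-271011227951/859450 - 3324085) - 3779136 = -3127896081201/859450 - 3779136 = -6375874516401/859450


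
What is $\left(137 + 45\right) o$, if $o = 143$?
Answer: $26026$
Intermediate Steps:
$\left(137 + 45\right) o = \left(137 + 45\right) 143 = 182 \cdot 143 = 26026$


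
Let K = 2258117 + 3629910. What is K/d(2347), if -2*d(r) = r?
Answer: -11776054/2347 ≈ -5017.5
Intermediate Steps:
d(r) = -r/2
K = 5888027
K/d(2347) = 5888027/((-½*2347)) = 5888027/(-2347/2) = 5888027*(-2/2347) = -11776054/2347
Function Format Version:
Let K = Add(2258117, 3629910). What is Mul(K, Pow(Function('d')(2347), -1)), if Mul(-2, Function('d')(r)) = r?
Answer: Rational(-11776054, 2347) ≈ -5017.5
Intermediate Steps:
Function('d')(r) = Mul(Rational(-1, 2), r)
K = 5888027
Mul(K, Pow(Function('d')(2347), -1)) = Mul(5888027, Pow(Mul(Rational(-1, 2), 2347), -1)) = Mul(5888027, Pow(Rational(-2347, 2), -1)) = Mul(5888027, Rational(-2, 2347)) = Rational(-11776054, 2347)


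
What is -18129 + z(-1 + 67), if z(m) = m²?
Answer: -13773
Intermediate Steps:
-18129 + z(-1 + 67) = -18129 + (-1 + 67)² = -18129 + 66² = -18129 + 4356 = -13773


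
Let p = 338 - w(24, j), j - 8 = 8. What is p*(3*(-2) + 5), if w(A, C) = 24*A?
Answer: 238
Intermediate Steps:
j = 16 (j = 8 + 8 = 16)
p = -238 (p = 338 - 24*24 = 338 - 1*576 = 338 - 576 = -238)
p*(3*(-2) + 5) = -238*(3*(-2) + 5) = -238*(-6 + 5) = -238*(-1) = 238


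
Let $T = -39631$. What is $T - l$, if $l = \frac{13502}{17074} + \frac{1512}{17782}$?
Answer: $- \frac{3008157146790}{75902467} \approx -39632.0$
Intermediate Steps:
$l = \frac{66477113}{75902467}$ ($l = 13502 \cdot \frac{1}{17074} + 1512 \cdot \frac{1}{17782} = \frac{6751}{8537} + \frac{756}{8891} = \frac{66477113}{75902467} \approx 0.87582$)
$T - l = -39631 - \frac{66477113}{75902467} = - \frac{3008157146790}{75902467}$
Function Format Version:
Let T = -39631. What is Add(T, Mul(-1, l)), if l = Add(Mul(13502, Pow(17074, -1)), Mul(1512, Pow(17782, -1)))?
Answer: Rational(-3008157146790, 75902467) ≈ -39632.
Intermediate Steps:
l = Rational(66477113, 75902467) (l = Add(Mul(13502, Rational(1, 17074)), Mul(1512, Rational(1, 17782))) = Add(Rational(6751, 8537), Rational(756, 8891)) = Rational(66477113, 75902467) ≈ 0.87582)
Add(T, Mul(-1, l)) = Add(-39631, Mul(-1, Rational(66477113, 75902467))) = Add(-39631, Rational(-66477113, 75902467)) = Rational(-3008157146790, 75902467)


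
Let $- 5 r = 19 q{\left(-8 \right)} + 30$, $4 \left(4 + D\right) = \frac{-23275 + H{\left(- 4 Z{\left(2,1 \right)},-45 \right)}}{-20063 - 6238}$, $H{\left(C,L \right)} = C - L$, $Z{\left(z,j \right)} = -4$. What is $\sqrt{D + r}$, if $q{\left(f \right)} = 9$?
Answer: $\frac{i \sqrt{338026501230}}{87670} \approx 6.6317 i$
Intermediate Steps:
$D = - \frac{66267}{17534}$ ($D = -4 + \frac{\left(-23275 - -61\right) \frac{1}{-20063 - 6238}}{4} = -4 + \frac{\left(-23275 + \left(16 + 45\right)\right) \frac{1}{-26301}}{4} = -4 + \frac{\left(-23275 + 61\right) \left(- \frac{1}{26301}\right)}{4} = -4 + \frac{\left(-23214\right) \left(- \frac{1}{26301}\right)}{4} = -4 + \frac{1}{4} \cdot \frac{7738}{8767} = -4 + \frac{3869}{17534} = - \frac{66267}{17534} \approx -3.7793$)
$r = - \frac{201}{5}$ ($r = - \frac{19 \cdot 9 + 30}{5} = - \frac{171 + 30}{5} = \left(- \frac{1}{5}\right) 201 = - \frac{201}{5} \approx -40.2$)
$\sqrt{D + r} = \sqrt{- \frac{66267}{17534} - \frac{201}{5}} = \sqrt{- \frac{3855669}{87670}} = \frac{i \sqrt{338026501230}}{87670}$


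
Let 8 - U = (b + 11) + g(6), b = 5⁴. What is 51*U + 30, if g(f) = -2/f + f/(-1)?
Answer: -31675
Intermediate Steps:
g(f) = -f - 2/f (g(f) = -2/f + f*(-1) = -2/f - f = -f - 2/f)
b = 625
U = -1865/3 (U = 8 - ((625 + 11) + (-1*6 - 2/6)) = 8 - (636 + (-6 - 2*⅙)) = 8 - (636 + (-6 - ⅓)) = 8 - (636 - 19/3) = 8 - 1*1889/3 = 8 - 1889/3 = -1865/3 ≈ -621.67)
51*U + 30 = 51*(-1865/3) + 30 = -31705 + 30 = -31675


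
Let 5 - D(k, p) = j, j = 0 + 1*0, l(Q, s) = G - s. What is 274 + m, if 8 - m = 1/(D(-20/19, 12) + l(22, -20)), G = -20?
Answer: 1409/5 ≈ 281.80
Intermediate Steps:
l(Q, s) = -20 - s
j = 0 (j = 0 + 0 = 0)
D(k, p) = 5 (D(k, p) = 5 - 1*0 = 5 + 0 = 5)
m = 39/5 (m = 8 - 1/(5 + (-20 - 1*(-20))) = 8 - 1/(5 + (-20 + 20)) = 8 - 1/(5 + 0) = 8 - 1/5 = 8 - 1*⅕ = 8 - ⅕ = 39/5 ≈ 7.8000)
274 + m = 274 + 39/5 = 1409/5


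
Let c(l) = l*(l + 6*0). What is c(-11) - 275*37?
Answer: -10054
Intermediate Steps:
c(l) = l**2 (c(l) = l*(l + 0) = l*l = l**2)
c(-11) - 275*37 = (-11)**2 - 275*37 = 121 - 10175 = -10054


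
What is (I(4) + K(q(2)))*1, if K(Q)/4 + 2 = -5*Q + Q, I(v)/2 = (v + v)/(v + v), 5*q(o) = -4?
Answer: 34/5 ≈ 6.8000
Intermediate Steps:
q(o) = -⅘ (q(o) = (⅕)*(-4) = -⅘)
I(v) = 2 (I(v) = 2*((v + v)/(v + v)) = 2*((2*v)/((2*v))) = 2*((2*v)*(1/(2*v))) = 2*1 = 2)
K(Q) = -8 - 16*Q (K(Q) = -8 + 4*(-5*Q + Q) = -8 + 4*(-4*Q) = -8 - 16*Q)
(I(4) + K(q(2)))*1 = (2 + (-8 - 16*(-⅘)))*1 = (2 + (-8 + 64/5))*1 = (2 + 24/5)*1 = (34/5)*1 = 34/5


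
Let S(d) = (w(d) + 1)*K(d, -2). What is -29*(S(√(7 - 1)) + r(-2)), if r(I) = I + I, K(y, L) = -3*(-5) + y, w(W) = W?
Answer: -493 - 464*√6 ≈ -1629.6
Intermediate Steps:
K(y, L) = 15 + y
S(d) = (1 + d)*(15 + d) (S(d) = (d + 1)*(15 + d) = (1 + d)*(15 + d))
r(I) = 2*I
-29*(S(√(7 - 1)) + r(-2)) = -29*((1 + √(7 - 1))*(15 + √(7 - 1)) + 2*(-2)) = -29*((1 + √6)*(15 + √6) - 4) = -29*(-4 + (1 + √6)*(15 + √6)) = 116 - 29*(1 + √6)*(15 + √6)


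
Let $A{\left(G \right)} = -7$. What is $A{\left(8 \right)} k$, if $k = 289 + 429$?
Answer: $-5026$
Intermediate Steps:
$k = 718$
$A{\left(8 \right)} k = \left(-7\right) 718 = -5026$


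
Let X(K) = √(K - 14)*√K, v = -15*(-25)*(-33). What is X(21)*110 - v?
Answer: 12375 + 770*√3 ≈ 13709.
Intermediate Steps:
v = -12375 (v = 375*(-33) = -12375)
X(K) = √K*√(-14 + K) (X(K) = √(-14 + K)*√K = √K*√(-14 + K))
X(21)*110 - v = (√21*√(-14 + 21))*110 - 1*(-12375) = (√21*√7)*110 + 12375 = (7*√3)*110 + 12375 = 770*√3 + 12375 = 12375 + 770*√3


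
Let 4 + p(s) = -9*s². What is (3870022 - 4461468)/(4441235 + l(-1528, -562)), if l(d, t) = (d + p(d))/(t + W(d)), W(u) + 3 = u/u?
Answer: -41696943/315733891 ≈ -0.13206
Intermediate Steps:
W(u) = -2 (W(u) = -3 + u/u = -3 + 1 = -2)
p(s) = -4 - 9*s²
l(d, t) = (-4 + d - 9*d²)/(-2 + t) (l(d, t) = (d + (-4 - 9*d²))/(t - 2) = (-4 + d - 9*d²)/(-2 + t))
(3870022 - 4461468)/(4441235 + l(-1528, -562)) = (3870022 - 4461468)/(4441235 + (-4 - 1528 - 9*(-1528)²)/(-2 - 562)) = -591446/(4441235 + (-4 - 1528 - 9*2334784)/(-564)) = -591446/(4441235 - (-4 - 1528 - 21013056)/564) = -591446/(4441235 - 1/564*(-21014588)) = -591446/(4441235 + 5253647/141) = -591446/631467782/141 = -591446*141/631467782 = -41696943/315733891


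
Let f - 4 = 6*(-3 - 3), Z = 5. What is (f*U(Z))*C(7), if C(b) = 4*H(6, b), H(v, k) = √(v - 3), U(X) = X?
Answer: -640*√3 ≈ -1108.5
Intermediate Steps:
H(v, k) = √(-3 + v)
C(b) = 4*√3 (C(b) = 4*√(-3 + 6) = 4*√3)
f = -32 (f = 4 + 6*(-3 - 3) = 4 + 6*(-6) = 4 - 36 = -32)
(f*U(Z))*C(7) = (-32*5)*(4*√3) = -640*√3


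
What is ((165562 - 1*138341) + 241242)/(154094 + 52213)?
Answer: 268463/206307 ≈ 1.3013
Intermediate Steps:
((165562 - 1*138341) + 241242)/(154094 + 52213) = ((165562 - 138341) + 241242)/206307 = (27221 + 241242)*(1/206307) = 268463*(1/206307) = 268463/206307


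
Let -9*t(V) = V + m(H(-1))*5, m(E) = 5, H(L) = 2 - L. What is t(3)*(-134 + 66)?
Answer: 1904/9 ≈ 211.56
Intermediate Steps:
t(V) = -25/9 - V/9 (t(V) = -(V + 5*5)/9 = -(V + 25)/9 = -(25 + V)/9 = -25/9 - V/9)
t(3)*(-134 + 66) = (-25/9 - ⅑*3)*(-134 + 66) = (-25/9 - ⅓)*(-68) = -28/9*(-68) = 1904/9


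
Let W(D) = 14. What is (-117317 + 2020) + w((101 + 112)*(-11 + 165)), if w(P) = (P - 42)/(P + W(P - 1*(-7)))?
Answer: -67563457/586 ≈ -1.1530e+5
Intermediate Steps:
w(P) = (-42 + P)/(14 + P) (w(P) = (P - 42)/(P + 14) = (-42 + P)/(14 + P))
(-117317 + 2020) + w((101 + 112)*(-11 + 165)) = (-117317 + 2020) + (-42 + (101 + 112)*(-11 + 165))/(14 + (101 + 112)*(-11 + 165)) = -115297 + (-42 + 213*154)/(14 + 213*154) = -115297 + (-42 + 32802)/(14 + 32802) = -115297 + 32760/32816 = -115297 + (1/32816)*32760 = -115297 + 585/586 = -67563457/586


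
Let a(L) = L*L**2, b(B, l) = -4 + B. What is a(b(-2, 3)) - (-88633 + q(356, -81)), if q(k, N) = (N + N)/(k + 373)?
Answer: 795755/9 ≈ 88417.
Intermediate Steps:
q(k, N) = 2*N/(373 + k) (q(k, N) = (2*N)/(373 + k) = 2*N/(373 + k))
a(L) = L**3
a(b(-2, 3)) - (-88633 + q(356, -81)) = (-4 - 2)**3 - (-88633 + 2*(-81)/(373 + 356)) = (-6)**3 - (-88633 + 2*(-81)/729) = -216 - (-88633 + 2*(-81)*(1/729)) = -216 - (-88633 - 2/9) = -216 - 1*(-797699/9) = -216 + 797699/9 = 795755/9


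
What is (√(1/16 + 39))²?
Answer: 625/16 ≈ 39.063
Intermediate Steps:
(√(1/16 + 39))² = (√(625/16))² = (25/4)² = 625/16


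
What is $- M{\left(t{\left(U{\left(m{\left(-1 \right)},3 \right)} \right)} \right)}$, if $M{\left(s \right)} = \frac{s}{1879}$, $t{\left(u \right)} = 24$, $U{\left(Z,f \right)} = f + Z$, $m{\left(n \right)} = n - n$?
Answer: $- \frac{24}{1879} \approx -0.012773$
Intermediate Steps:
$m{\left(n \right)} = 0$
$U{\left(Z,f \right)} = Z + f$
$M{\left(s \right)} = \frac{s}{1879}$ ($M{\left(s \right)} = s \frac{1}{1879} = \frac{s}{1879}$)
$- M{\left(t{\left(U{\left(m{\left(-1 \right)},3 \right)} \right)} \right)} = - \frac{24}{1879}$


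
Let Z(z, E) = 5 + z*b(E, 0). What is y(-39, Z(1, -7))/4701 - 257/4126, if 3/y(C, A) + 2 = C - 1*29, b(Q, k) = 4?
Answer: -7048614/113145235 ≈ -0.062297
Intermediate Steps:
Z(z, E) = 5 + 4*z (Z(z, E) = 5 + z*4 = 5 + 4*z)
y(C, A) = 3/(-31 + C) (y(C, A) = 3/(-2 + (C - 1*29)) = 3/(-2 + (C - 29)) = 3/(-2 + (-29 + C)) = 3/(-31 + C))
y(-39, Z(1, -7))/4701 - 257/4126 = (3/(-31 - 39))/4701 - 257/4126 = (3/(-70))*(1/4701) - 257*1/4126 = (3*(-1/70))*(1/4701) - 257/4126 = -3/70*1/4701 - 257/4126 = -1/109690 - 257/4126 = -7048614/113145235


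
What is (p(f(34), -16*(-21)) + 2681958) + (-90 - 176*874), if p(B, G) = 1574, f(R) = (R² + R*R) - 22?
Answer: 2529618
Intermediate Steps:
f(R) = -22 + 2*R² (f(R) = (R² + R²) - 22 = 2*R² - 22 = -22 + 2*R²)
(p(f(34), -16*(-21)) + 2681958) + (-90 - 176*874) = (1574 + 2681958) + (-90 - 176*874) = 2683532 + (-90 - 153824) = 2683532 - 153914 = 2529618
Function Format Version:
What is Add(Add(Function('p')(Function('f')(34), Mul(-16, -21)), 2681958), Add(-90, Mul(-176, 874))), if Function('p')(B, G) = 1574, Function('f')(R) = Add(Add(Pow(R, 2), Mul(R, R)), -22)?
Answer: 2529618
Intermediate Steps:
Function('f')(R) = Add(-22, Mul(2, Pow(R, 2))) (Function('f')(R) = Add(Add(Pow(R, 2), Pow(R, 2)), -22) = Add(Mul(2, Pow(R, 2)), -22) = Add(-22, Mul(2, Pow(R, 2))))
Add(Add(Function('p')(Function('f')(34), Mul(-16, -21)), 2681958), Add(-90, Mul(-176, 874))) = Add(Add(1574, 2681958), Add(-90, Mul(-176, 874))) = Add(2683532, Add(-90, -153824)) = Add(2683532, -153914) = 2529618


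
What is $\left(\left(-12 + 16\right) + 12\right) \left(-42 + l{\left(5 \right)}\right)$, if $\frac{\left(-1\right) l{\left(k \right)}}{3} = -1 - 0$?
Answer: $-624$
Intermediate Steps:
$l{\left(k \right)} = 3$ ($l{\left(k \right)} = - 3 \left(-1 - 0\right) = - 3 \left(-1 + 0\right) = \left(-3\right) \left(-1\right) = 3$)
$\left(\left(-12 + 16\right) + 12\right) \left(-42 + l{\left(5 \right)}\right) = \left(\left(-12 + 16\right) + 12\right) \left(-42 + 3\right) = \left(4 + 12\right) \left(-39\right) = 16 \left(-39\right) = -624$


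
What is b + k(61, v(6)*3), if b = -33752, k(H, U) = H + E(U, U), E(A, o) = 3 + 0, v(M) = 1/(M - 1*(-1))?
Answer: -33688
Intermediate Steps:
v(M) = 1/(1 + M) (v(M) = 1/(M + 1) = 1/(1 + M))
E(A, o) = 3
k(H, U) = 3 + H (k(H, U) = H + 3 = 3 + H)
b + k(61, v(6)*3) = -33752 + (3 + 61) = -33752 + 64 = -33688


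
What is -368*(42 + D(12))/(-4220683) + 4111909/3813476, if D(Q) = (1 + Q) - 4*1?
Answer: 17426635731415/16095473324108 ≈ 1.0827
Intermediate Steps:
D(Q) = -3 + Q (D(Q) = (1 + Q) - 4 = -3 + Q)
-368*(42 + D(12))/(-4220683) + 4111909/3813476 = -368*(42 + (-3 + 12))/(-4220683) + 4111909/3813476 = -368*(42 + 9)*(-1/4220683) + 4111909*(1/3813476) = -368*51*(-1/4220683) + 4111909/3813476 = -18768*(-1/4220683) + 4111909/3813476 = 18768/4220683 + 4111909/3813476 = 17426635731415/16095473324108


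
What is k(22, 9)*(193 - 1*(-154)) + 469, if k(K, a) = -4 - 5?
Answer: -2654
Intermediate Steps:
k(K, a) = -9
k(22, 9)*(193 - 1*(-154)) + 469 = -9*(193 - 1*(-154)) + 469 = -9*(193 + 154) + 469 = -9*347 + 469 = -3123 + 469 = -2654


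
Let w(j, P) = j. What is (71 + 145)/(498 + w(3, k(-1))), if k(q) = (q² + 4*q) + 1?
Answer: 72/167 ≈ 0.43114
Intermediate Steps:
k(q) = 1 + q² + 4*q
(71 + 145)/(498 + w(3, k(-1))) = (71 + 145)/(498 + 3) = 216/501 = 216*(1/501) = 72/167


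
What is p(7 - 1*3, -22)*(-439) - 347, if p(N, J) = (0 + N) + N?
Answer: -3859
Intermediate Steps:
p(N, J) = 2*N (p(N, J) = N + N = 2*N)
p(7 - 1*3, -22)*(-439) - 347 = (2*(7 - 1*3))*(-439) - 347 = (2*(7 - 3))*(-439) - 347 = (2*4)*(-439) - 347 = 8*(-439) - 347 = -3512 - 347 = -3859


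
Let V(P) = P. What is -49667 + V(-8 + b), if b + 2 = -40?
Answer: -49717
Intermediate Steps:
b = -42 (b = -2 - 40 = -42)
-49667 + V(-8 + b) = -49667 + (-8 - 42) = -49667 - 50 = -49717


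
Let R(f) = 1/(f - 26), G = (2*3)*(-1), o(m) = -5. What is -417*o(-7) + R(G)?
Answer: 66719/32 ≈ 2085.0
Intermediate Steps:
G = -6 (G = 6*(-1) = -6)
R(f) = 1/(-26 + f)
-417*o(-7) + R(G) = -417*(-5) + 1/(-26 - 6) = 2085 + 1/(-32) = 2085 - 1/32 = 66719/32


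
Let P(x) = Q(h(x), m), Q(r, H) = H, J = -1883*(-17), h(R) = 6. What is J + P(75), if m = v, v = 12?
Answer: 32023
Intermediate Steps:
J = 32011
m = 12
P(x) = 12
J + P(75) = 32011 + 12 = 32023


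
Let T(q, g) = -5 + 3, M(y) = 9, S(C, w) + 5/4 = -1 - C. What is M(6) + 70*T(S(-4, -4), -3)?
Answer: -131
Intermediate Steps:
S(C, w) = -9/4 - C (S(C, w) = -5/4 + (-1 - C) = -9/4 - C)
T(q, g) = -2
M(6) + 70*T(S(-4, -4), -3) = 9 + 70*(-2) = 9 - 140 = -131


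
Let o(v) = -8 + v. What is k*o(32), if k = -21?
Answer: -504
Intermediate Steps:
k*o(32) = -21*(-8 + 32) = -21*24 = -504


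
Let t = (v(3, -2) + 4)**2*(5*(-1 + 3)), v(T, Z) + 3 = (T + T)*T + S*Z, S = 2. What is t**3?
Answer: 11390625000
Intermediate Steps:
v(T, Z) = -3 + 2*Z + 2*T**2 (v(T, Z) = -3 + ((T + T)*T + 2*Z) = -3 + ((2*T)*T + 2*Z) = -3 + (2*T**2 + 2*Z) = -3 + (2*Z + 2*T**2) = -3 + 2*Z + 2*T**2)
t = 2250 (t = ((-3 + 2*(-2) + 2*3**2) + 4)**2*(5*(-1 + 3)) = ((-3 - 4 + 2*9) + 4)**2*(5*2) = ((-3 - 4 + 18) + 4)**2*10 = (11 + 4)**2*10 = 15**2*10 = 225*10 = 2250)
t**3 = 2250**3 = 11390625000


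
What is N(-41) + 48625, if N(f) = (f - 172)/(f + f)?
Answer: 3987463/82 ≈ 48628.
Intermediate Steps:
N(f) = (-172 + f)/(2*f) (N(f) = (-172 + f)/((2*f)) = (-172 + f)*(1/(2*f)) = (-172 + f)/(2*f))
N(-41) + 48625 = (½)*(-172 - 41)/(-41) + 48625 = (½)*(-1/41)*(-213) + 48625 = 213/82 + 48625 = 3987463/82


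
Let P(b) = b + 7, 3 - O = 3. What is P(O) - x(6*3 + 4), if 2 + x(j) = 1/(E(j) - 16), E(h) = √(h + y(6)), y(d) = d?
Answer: 517/57 + √7/114 ≈ 9.0934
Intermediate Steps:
E(h) = √(6 + h) (E(h) = √(h + 6) = √(6 + h))
x(j) = -2 + 1/(-16 + √(6 + j)) (x(j) = -2 + 1/(√(6 + j) - 16) = -2 + 1/(-16 + √(6 + j)))
O = 0 (O = 3 - 1*3 = 3 - 3 = 0)
P(b) = 7 + b
P(O) - x(6*3 + 4) = (7 + 0) - (33 - 2*√(6 + (6*3 + 4)))/(-16 + √(6 + (6*3 + 4))) = 7 - (33 - 2*√(6 + (18 + 4)))/(-16 + √(6 + (18 + 4))) = 7 - (33 - 2*√(6 + 22))/(-16 + √(6 + 22)) = 7 - (33 - 4*√7)/(-16 + √28) = 7 - (33 - 4*√7)/(-16 + 2*√7)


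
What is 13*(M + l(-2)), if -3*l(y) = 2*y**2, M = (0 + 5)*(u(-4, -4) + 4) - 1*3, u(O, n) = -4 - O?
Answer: 559/3 ≈ 186.33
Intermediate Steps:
M = 17 (M = (0 + 5)*((-4 - 1*(-4)) + 4) - 1*3 = 5*((-4 + 4) + 4) - 3 = 5*(0 + 4) - 3 = 5*4 - 3 = 20 - 3 = 17)
l(y) = -2*y**2/3
13*(M + l(-2)) = 13*(17 - 2/3*(-2)**2) = 13*(17 - 2/3*4) = 13*(17 - 8/3) = 13*(43/3) = 559/3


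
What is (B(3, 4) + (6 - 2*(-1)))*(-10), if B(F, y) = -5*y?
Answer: 120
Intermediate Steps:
(B(3, 4) + (6 - 2*(-1)))*(-10) = (-5*4 + (6 - 2*(-1)))*(-10) = (-20 + (6 + 2))*(-10) = (-20 + 8)*(-10) = -12*(-10) = 120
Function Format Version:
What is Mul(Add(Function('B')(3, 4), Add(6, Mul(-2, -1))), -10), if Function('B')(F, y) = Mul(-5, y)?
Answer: 120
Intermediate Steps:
Mul(Add(Function('B')(3, 4), Add(6, Mul(-2, -1))), -10) = Mul(Add(Mul(-5, 4), Add(6, Mul(-2, -1))), -10) = Mul(Add(-20, Add(6, 2)), -10) = Mul(Add(-20, 8), -10) = Mul(-12, -10) = 120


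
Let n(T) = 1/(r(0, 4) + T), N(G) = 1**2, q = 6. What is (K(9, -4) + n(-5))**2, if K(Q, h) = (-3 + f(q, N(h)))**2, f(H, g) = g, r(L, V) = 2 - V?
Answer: 729/49 ≈ 14.878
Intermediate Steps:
N(G) = 1
K(Q, h) = 4 (K(Q, h) = (-3 + 1)**2 = (-2)**2 = 4)
n(T) = 1/(-2 + T) (n(T) = 1/((2 - 1*4) + T) = 1/((2 - 4) + T) = 1/(-2 + T))
(K(9, -4) + n(-5))**2 = (4 + 1/(-2 - 5))**2 = (4 + 1/(-7))**2 = (4 - 1/7)**2 = (27/7)**2 = 729/49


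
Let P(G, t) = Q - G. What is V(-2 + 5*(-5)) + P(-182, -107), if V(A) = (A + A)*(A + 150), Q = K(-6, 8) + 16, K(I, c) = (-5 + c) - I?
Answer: -6435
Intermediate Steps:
K(I, c) = -5 + c - I
Q = 25 (Q = (-5 + 8 - 1*(-6)) + 16 = (-5 + 8 + 6) + 16 = 9 + 16 = 25)
V(A) = 2*A*(150 + A) (V(A) = (2*A)*(150 + A) = 2*A*(150 + A))
P(G, t) = 25 - G
V(-2 + 5*(-5)) + P(-182, -107) = 2*(-2 + 5*(-5))*(150 + (-2 + 5*(-5))) + (25 - 1*(-182)) = 2*(-2 - 25)*(150 + (-2 - 25)) + (25 + 182) = 2*(-27)*(150 - 27) + 207 = 2*(-27)*123 + 207 = -6642 + 207 = -6435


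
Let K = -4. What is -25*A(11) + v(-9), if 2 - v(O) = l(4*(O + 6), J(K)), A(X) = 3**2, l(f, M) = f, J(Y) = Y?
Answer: -211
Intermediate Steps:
A(X) = 9
v(O) = -22 - 4*O (v(O) = 2 - 4*(O + 6) = 2 - 4*(6 + O) = 2 - (24 + 4*O) = 2 + (-24 - 4*O) = -22 - 4*O)
-25*A(11) + v(-9) = -25*9 + (-22 - 4*(-9)) = -225 + (-22 + 36) = -225 + 14 = -211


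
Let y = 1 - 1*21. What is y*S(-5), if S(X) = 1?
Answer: -20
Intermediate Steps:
y = -20 (y = 1 - 21 = -20)
y*S(-5) = -20*1 = -20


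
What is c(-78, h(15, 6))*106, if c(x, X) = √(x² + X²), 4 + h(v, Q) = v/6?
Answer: 159*√2705 ≈ 8269.5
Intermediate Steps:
h(v, Q) = -4 + v/6
c(x, X) = √(X² + x²)
c(-78, h(15, 6))*106 = √((-4 + (⅙)*15)² + (-78)²)*106 = √((-4 + 5/2)² + 6084)*106 = √((-3/2)² + 6084)*106 = √(9/4 + 6084)*106 = √(24345/4)*106 = (3*√2705/2)*106 = 159*√2705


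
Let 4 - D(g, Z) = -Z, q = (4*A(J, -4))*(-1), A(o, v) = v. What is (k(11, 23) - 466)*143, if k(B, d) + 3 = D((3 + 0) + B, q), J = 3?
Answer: -64207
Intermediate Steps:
q = 16 (q = (4*(-4))*(-1) = -16*(-1) = 16)
D(g, Z) = 4 + Z (D(g, Z) = 4 - (-1)*Z = 4 + Z)
k(B, d) = 17 (k(B, d) = -3 + (4 + 16) = -3 + 20 = 17)
(k(11, 23) - 466)*143 = (17 - 466)*143 = -449*143 = -64207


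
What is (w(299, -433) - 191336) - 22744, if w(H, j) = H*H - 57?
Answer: -124736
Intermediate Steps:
w(H, j) = -57 + H**2 (w(H, j) = H**2 - 57 = -57 + H**2)
(w(299, -433) - 191336) - 22744 = ((-57 + 299**2) - 191336) - 22744 = ((-57 + 89401) - 191336) - 22744 = (89344 - 191336) - 22744 = -101992 - 22744 = -124736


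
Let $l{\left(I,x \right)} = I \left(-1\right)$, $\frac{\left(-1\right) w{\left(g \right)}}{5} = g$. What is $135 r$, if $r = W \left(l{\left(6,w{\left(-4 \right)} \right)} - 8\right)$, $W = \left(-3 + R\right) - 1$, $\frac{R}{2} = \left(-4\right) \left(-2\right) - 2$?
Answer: $-15120$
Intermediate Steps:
$w{\left(g \right)} = - 5 g$
$R = 12$ ($R = 2 \left(\left(-4\right) \left(-2\right) - 2\right) = 2 \left(8 - 2\right) = 2 \cdot 6 = 12$)
$l{\left(I,x \right)} = - I$
$W = 8$ ($W = \left(-3 + 12\right) - 1 = 9 - 1 = 8$)
$r = -112$ ($r = 8 \left(\left(-1\right) 6 - 8\right) = 8 \left(-6 - 8\right) = 8 \left(-14\right) = -112$)
$135 r = 135 \left(-112\right) = -15120$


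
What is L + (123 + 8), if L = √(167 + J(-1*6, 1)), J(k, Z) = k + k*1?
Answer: 131 + √155 ≈ 143.45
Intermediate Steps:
J(k, Z) = 2*k (J(k, Z) = k + k = 2*k)
L = √155 (L = √(167 + 2*(-1*6)) = √(167 + 2*(-6)) = √(167 - 12) = √155 ≈ 12.450)
L + (123 + 8) = √155 + (123 + 8) = √155 + 131 = 131 + √155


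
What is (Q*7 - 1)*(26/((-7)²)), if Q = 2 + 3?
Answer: 884/49 ≈ 18.041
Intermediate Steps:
Q = 5
(Q*7 - 1)*(26/((-7)²)) = (5*7 - 1)*(26/((-7)²)) = (35 - 1)*(26/49) = 34*(26*(1/49)) = 34*(26/49) = 884/49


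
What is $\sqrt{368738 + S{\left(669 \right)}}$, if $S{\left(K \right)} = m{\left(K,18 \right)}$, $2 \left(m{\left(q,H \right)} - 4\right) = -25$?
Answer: $\frac{\sqrt{1474918}}{2} \approx 607.23$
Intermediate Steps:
$m{\left(q,H \right)} = - \frac{17}{2}$ ($m{\left(q,H \right)} = 4 + \frac{1}{2} \left(-25\right) = 4 - \frac{25}{2} = - \frac{17}{2}$)
$S{\left(K \right)} = - \frac{17}{2}$
$\sqrt{368738 + S{\left(669 \right)}} = \sqrt{368738 - \frac{17}{2}} = \sqrt{\frac{737459}{2}} = \frac{\sqrt{1474918}}{2}$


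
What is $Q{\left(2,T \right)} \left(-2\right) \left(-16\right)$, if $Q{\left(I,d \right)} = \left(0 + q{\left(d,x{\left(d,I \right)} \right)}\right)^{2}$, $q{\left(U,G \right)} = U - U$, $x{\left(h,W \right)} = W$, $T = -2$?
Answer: $0$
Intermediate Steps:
$q{\left(U,G \right)} = 0$
$Q{\left(I,d \right)} = 0$ ($Q{\left(I,d \right)} = \left(0 + 0\right)^{2} = 0^{2} = 0$)
$Q{\left(2,T \right)} \left(-2\right) \left(-16\right) = 0 \left(-2\right) \left(-16\right) = 0 \left(-16\right) = 0$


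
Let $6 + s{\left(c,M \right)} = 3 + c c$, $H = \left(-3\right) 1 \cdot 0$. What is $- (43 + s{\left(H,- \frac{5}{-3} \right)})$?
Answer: $-40$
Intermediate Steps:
$H = 0$ ($H = \left(-3\right) 0 = 0$)
$s{\left(c,M \right)} = -3 + c^{2}$ ($s{\left(c,M \right)} = -6 + \left(3 + c c\right) = -6 + \left(3 + c^{2}\right) = -3 + c^{2}$)
$- (43 + s{\left(H,- \frac{5}{-3} \right)}) = - (43 - \left(3 - 0^{2}\right)) = - (43 + \left(-3 + 0\right)) = - (43 - 3) = \left(-1\right) 40 = -40$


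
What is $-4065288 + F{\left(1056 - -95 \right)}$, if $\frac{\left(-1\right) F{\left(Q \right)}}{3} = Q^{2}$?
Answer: $-8039691$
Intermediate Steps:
$F{\left(Q \right)} = - 3 Q^{2}$
$-4065288 + F{\left(1056 - -95 \right)} = -4065288 - 3 \left(1056 - -95\right)^{2} = -4065288 - 3 \left(1056 + 95\right)^{2} = -4065288 - 3 \cdot 1151^{2} = -4065288 - 3974403 = -8039691$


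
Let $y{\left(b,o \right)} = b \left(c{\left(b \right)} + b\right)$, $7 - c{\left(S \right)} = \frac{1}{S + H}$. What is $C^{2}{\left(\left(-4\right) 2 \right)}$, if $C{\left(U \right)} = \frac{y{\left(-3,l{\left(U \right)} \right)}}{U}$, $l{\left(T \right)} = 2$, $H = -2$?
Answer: $\frac{3969}{1600} \approx 2.4806$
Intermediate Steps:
$c{\left(S \right)} = 7 - \frac{1}{-2 + S}$ ($c{\left(S \right)} = 7 - \frac{1}{S - 2} = 7 - \frac{1}{-2 + S}$)
$y{\left(b,o \right)} = b \left(b + \frac{-15 + 7 b}{-2 + b}\right)$ ($y{\left(b,o \right)} = b \left(\frac{-15 + 7 b}{-2 + b} + b\right) = b \left(b + \frac{-15 + 7 b}{-2 + b}\right)$)
$C{\left(U \right)} = - \frac{63}{5 U}$ ($C{\left(U \right)} = \frac{\left(-3\right) \frac{1}{-2 - 3} \left(-15 + \left(-3\right)^{2} + 5 \left(-3\right)\right)}{U} = \frac{\left(-3\right) \frac{1}{-5} \left(-15 + 9 - 15\right)}{U} = \frac{\left(-3\right) \left(- \frac{1}{5}\right) \left(-21\right)}{U} = - \frac{63}{5 U}$)
$C^{2}{\left(\left(-4\right) 2 \right)} = \left(- \frac{63}{5 \left(\left(-4\right) 2\right)}\right)^{2} = \left(- \frac{63}{5 \left(-8\right)}\right)^{2} = \left(\left(- \frac{63}{5}\right) \left(- \frac{1}{8}\right)\right)^{2} = \left(\frac{63}{40}\right)^{2} = \frac{3969}{1600}$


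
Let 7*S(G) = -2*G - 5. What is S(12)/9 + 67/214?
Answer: -1985/13482 ≈ -0.14723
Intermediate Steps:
S(G) = -5/7 - 2*G/7 (S(G) = (-2*G - 5)/7 = (-5 - 2*G)/7 = -5/7 - 2*G/7)
S(12)/9 + 67/214 = (-5/7 - 2/7*12)/9 + 67/214 = (-5/7 - 24/7)*(⅑) + 67*(1/214) = -29/7*⅑ + 67/214 = -29/63 + 67/214 = -1985/13482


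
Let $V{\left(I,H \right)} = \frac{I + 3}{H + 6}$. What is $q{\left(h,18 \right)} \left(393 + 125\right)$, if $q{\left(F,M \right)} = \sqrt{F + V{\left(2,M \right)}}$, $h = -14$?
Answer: $\frac{259 i \sqrt{1986}}{6} \approx 1923.7 i$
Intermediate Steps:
$V{\left(I,H \right)} = \frac{3 + I}{6 + H}$
$q{\left(F,M \right)} = \sqrt{F + \frac{5}{6 + M}}$ ($q{\left(F,M \right)} = \sqrt{F + \frac{3 + 2}{6 + M}} = \sqrt{F + \frac{1}{6 + M} 5} = \sqrt{F + \frac{5}{6 + M}}$)
$q{\left(h,18 \right)} \left(393 + 125\right) = \sqrt{\frac{5 - 14 \left(6 + 18\right)}{6 + 18}} \left(393 + 125\right) = \sqrt{\frac{5 - 336}{24}} \cdot 518 = \sqrt{\frac{1}{24} \left(-331\right)} 518 = \sqrt{- \frac{331}{24}} \cdot 518 = \frac{i \sqrt{1986}}{12} \cdot 518 = \frac{259 i \sqrt{1986}}{6}$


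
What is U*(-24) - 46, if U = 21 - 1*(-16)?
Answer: -934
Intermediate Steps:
U = 37 (U = 21 + 16 = 37)
U*(-24) - 46 = 37*(-24) - 46 = -888 - 46 = -934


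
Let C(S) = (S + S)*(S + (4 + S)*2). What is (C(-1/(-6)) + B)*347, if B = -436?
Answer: -901853/6 ≈ -1.5031e+5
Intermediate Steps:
C(S) = 2*S*(8 + 3*S) (C(S) = (2*S)*(S + (8 + 2*S)) = (2*S)*(8 + 3*S) = 2*S*(8 + 3*S))
(C(-1/(-6)) + B)*347 = (2*(-1/(-6))*(8 + 3*(-1/(-6))) - 436)*347 = (2*(-1*(-⅙))*(8 + 3*(-1*(-⅙))) - 436)*347 = (2*(⅙)*(8 + 3*(⅙)) - 436)*347 = (2*(⅙)*(8 + ½) - 436)*347 = (2*(⅙)*(17/2) - 436)*347 = (17/6 - 436)*347 = -2599/6*347 = -901853/6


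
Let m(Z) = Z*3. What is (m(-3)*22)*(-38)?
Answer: 7524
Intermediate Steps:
m(Z) = 3*Z
(m(-3)*22)*(-38) = ((3*(-3))*22)*(-38) = -9*22*(-38) = -198*(-38) = 7524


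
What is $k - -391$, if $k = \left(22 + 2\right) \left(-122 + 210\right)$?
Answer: $2503$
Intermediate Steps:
$k = 2112$ ($k = 24 \cdot 88 = 2112$)
$k - -391 = 2112 - -391 = 2112 + 391 = 2503$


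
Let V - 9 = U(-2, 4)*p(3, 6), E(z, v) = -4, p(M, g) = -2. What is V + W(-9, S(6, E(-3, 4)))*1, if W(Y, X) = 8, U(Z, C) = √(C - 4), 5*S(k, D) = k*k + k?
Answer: 17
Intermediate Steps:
S(k, D) = k/5 + k²/5 (S(k, D) = (k*k + k)/5 = (k² + k)/5 = (k + k²)/5 = k/5 + k²/5)
U(Z, C) = √(-4 + C)
V = 9 (V = 9 + √(-4 + 4)*(-2) = 9 + √0*(-2) = 9 + 0*(-2) = 9 + 0 = 9)
V + W(-9, S(6, E(-3, 4)))*1 = 9 + 8*1 = 9 + 8 = 17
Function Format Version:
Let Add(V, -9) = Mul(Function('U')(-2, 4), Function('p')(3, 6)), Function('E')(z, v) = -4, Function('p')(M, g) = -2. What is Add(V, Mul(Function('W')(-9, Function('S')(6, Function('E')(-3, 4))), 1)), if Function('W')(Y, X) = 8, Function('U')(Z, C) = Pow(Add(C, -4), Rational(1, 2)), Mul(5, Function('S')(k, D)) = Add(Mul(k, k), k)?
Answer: 17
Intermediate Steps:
Function('S')(k, D) = Add(Mul(Rational(1, 5), k), Mul(Rational(1, 5), Pow(k, 2))) (Function('S')(k, D) = Mul(Rational(1, 5), Add(Mul(k, k), k)) = Mul(Rational(1, 5), Add(Pow(k, 2), k)) = Mul(Rational(1, 5), Add(k, Pow(k, 2))) = Add(Mul(Rational(1, 5), k), Mul(Rational(1, 5), Pow(k, 2))))
Function('U')(Z, C) = Pow(Add(-4, C), Rational(1, 2))
V = 9 (V = Add(9, Mul(Pow(Add(-4, 4), Rational(1, 2)), -2)) = Add(9, Mul(Pow(0, Rational(1, 2)), -2)) = Add(9, Mul(0, -2)) = Add(9, 0) = 9)
Add(V, Mul(Function('W')(-9, Function('S')(6, Function('E')(-3, 4))), 1)) = Add(9, Mul(8, 1)) = Add(9, 8) = 17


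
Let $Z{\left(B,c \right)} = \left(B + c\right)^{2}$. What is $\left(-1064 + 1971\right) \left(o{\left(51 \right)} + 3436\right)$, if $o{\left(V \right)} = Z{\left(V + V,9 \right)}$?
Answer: $14291599$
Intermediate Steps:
$o{\left(V \right)} = \left(9 + 2 V\right)^{2}$ ($o{\left(V \right)} = \left(\left(V + V\right) + 9\right)^{2} = \left(2 V + 9\right)^{2} = \left(9 + 2 V\right)^{2}$)
$\left(-1064 + 1971\right) \left(o{\left(51 \right)} + 3436\right) = \left(-1064 + 1971\right) \left(\left(9 + 2 \cdot 51\right)^{2} + 3436\right) = 907 \left(\left(9 + 102\right)^{2} + 3436\right) = 907 \left(111^{2} + 3436\right) = 907 \left(12321 + 3436\right) = 907 \cdot 15757 = 14291599$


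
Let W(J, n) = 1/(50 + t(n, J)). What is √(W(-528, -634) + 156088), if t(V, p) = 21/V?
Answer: √156643543676094/31679 ≈ 395.08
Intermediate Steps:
W(J, n) = 1/(50 + 21/n)
√(W(-528, -634) + 156088) = √(-634/(21 + 50*(-634)) + 156088) = √(-634/(21 - 31700) + 156088) = √(-634/(-31679) + 156088) = √(-634*(-1/31679) + 156088) = √(634/31679 + 156088) = √(4944712386/31679) = √156643543676094/31679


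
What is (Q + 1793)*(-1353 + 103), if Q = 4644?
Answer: -8046250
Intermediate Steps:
(Q + 1793)*(-1353 + 103) = (4644 + 1793)*(-1353 + 103) = 6437*(-1250) = -8046250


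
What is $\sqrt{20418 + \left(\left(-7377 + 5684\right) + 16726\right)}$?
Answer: $3 \sqrt{3939} \approx 188.28$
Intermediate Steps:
$\sqrt{20418 + \left(\left(-7377 + 5684\right) + 16726\right)} = \sqrt{20418 + \left(-1693 + 16726\right)} = \sqrt{20418 + 15033} = \sqrt{35451} = 3 \sqrt{3939}$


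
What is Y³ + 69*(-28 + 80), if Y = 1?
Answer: 3589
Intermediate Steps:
Y³ + 69*(-28 + 80) = 1³ + 69*(-28 + 80) = 1 + 69*52 = 1 + 3588 = 3589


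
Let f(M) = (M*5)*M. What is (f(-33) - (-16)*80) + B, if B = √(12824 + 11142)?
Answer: 6725 + √23966 ≈ 6879.8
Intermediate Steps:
f(M) = 5*M² (f(M) = (5*M)*M = 5*M²)
B = √23966 ≈ 154.81
(f(-33) - (-16)*80) + B = (5*(-33)² - (-16)*80) + √23966 = (5*1089 - 1*(-1280)) + √23966 = (5445 + 1280) + √23966 = 6725 + √23966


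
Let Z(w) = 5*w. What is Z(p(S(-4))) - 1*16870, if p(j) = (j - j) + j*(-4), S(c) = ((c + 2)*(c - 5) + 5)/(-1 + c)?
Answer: -16778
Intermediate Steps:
S(c) = (5 + (-5 + c)*(2 + c))/(-1 + c) (S(c) = ((2 + c)*(-5 + c) + 5)/(-1 + c) = ((-5 + c)*(2 + c) + 5)/(-1 + c) = (5 + (-5 + c)*(2 + c))/(-1 + c))
p(j) = -4*j (p(j) = 0 - 4*j = -4*j)
Z(p(S(-4))) - 1*16870 = 5*(-4*(-5 + (-4)² - 3*(-4))/(-1 - 4)) - 1*16870 = 5*(-4*(-5 + 16 + 12)/(-5)) - 16870 = 5*(-(-4)*23/5) - 16870 = 5*(-4*(-23/5)) - 16870 = 5*(92/5) - 16870 = 92 - 16870 = -16778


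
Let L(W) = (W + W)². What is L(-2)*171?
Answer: 2736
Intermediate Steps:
L(W) = 4*W² (L(W) = (2*W)² = 4*W²)
L(-2)*171 = (4*(-2)²)*171 = (4*4)*171 = 16*171 = 2736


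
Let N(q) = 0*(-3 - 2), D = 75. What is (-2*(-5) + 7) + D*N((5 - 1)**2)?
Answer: 17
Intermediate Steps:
N(q) = 0 (N(q) = 0*(-5) = 0)
(-2*(-5) + 7) + D*N((5 - 1)**2) = (-2*(-5) + 7) + 75*0 = (10 + 7) + 0 = 17 + 0 = 17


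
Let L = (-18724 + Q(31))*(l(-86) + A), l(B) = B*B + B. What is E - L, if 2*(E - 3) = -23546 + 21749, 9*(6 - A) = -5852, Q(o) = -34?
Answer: 2689731017/18 ≈ 1.4943e+8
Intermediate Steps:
l(B) = B + B² (l(B) = B² + B = B + B²)
A = 5906/9 (A = 6 - ⅑*(-5852) = 6 + 5852/9 = 5906/9 ≈ 656.22)
E = -1791/2 (E = 3 + (-23546 + 21749)/2 = 3 + (½)*(-1797) = 3 - 1797/2 = -1791/2 ≈ -895.50)
L = -1344873568/9 (L = (-18724 - 34)*(-86*(1 - 86) + 5906/9) = -18758*(-86*(-85) + 5906/9) = -18758*(7310 + 5906/9) = -18758*71696/9 = -1344873568/9 ≈ -1.4943e+8)
E - L = -1791/2 - 1*(-1344873568/9) = -1791/2 + 1344873568/9 = 2689731017/18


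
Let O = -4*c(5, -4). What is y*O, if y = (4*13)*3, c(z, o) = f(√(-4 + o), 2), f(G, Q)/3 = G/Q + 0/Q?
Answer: -1872*I*√2 ≈ -2647.4*I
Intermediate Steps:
f(G, Q) = 3*G/Q (f(G, Q) = 3*(G/Q + 0/Q) = 3*(G/Q + 0) = 3*(G/Q) = 3*G/Q)
c(z, o) = 3*√(-4 + o)/2
O = -12*I*√2 (O = -6*√(-4 - 4) = -6*√(-8) = -6*2*I*√2 = -12*I*√2 ≈ -16.971*I)
y = 156 (y = 52*3 = 156)
y*O = 156*(-12*I*√2) = -1872*I*√2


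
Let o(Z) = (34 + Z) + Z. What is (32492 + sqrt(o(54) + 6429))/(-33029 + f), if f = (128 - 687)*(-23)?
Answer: -8123/5043 - sqrt(6571)/20172 ≈ -1.6148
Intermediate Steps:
o(Z) = 34 + 2*Z
f = 12857 (f = -559*(-23) = 12857)
(32492 + sqrt(o(54) + 6429))/(-33029 + f) = (32492 + sqrt((34 + 2*54) + 6429))/(-33029 + 12857) = (32492 + sqrt((34 + 108) + 6429))/(-20172) = (32492 + sqrt(142 + 6429))*(-1/20172) = (32492 + sqrt(6571))*(-1/20172) = -8123/5043 - sqrt(6571)/20172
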